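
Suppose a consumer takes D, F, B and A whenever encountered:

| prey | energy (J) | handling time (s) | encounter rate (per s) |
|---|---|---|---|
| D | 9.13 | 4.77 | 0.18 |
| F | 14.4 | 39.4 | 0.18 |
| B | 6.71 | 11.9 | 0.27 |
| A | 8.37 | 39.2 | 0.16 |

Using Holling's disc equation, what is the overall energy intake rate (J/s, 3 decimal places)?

0.401 J/s

R = (0.18×9.13 + 0.18×14.4 + 0.27×6.71 + 0.16×8.37) / (1 + 0.18×4.77 + 0.18×39.4 + 0.27×11.9 + 0.16×39.2) = 7.386/18.44 = 0.4007 J/s.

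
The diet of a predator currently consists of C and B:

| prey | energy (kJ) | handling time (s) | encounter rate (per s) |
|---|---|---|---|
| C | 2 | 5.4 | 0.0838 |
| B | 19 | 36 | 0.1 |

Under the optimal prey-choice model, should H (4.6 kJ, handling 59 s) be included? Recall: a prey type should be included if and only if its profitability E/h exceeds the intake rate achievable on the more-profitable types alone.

No

Current rate: (0.0838×2 + 0.1×19)/(1 + 0.0838×5.4 + 0.1×36) = 0.4092 kJ/s.
H: E/h = 4.6/59 = 0.07797 kJ/s.
Since 0.07797 < R, time spent handling H is better spent searching.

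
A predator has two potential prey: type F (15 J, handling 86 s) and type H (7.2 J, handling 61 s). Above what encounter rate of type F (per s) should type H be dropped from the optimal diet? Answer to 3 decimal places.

The zero-one rule: include type H iff E₂/h₂ > λE₁/(1+λh₁). Equality gives the switch point.
λE₁h₂ = E₂ + λE₂h₁ ⇒ λ = E₂/(E₁h₂ − E₂h₁) = 7.2/(915 − 619.2) = 0.02434 per s.

0.024 per s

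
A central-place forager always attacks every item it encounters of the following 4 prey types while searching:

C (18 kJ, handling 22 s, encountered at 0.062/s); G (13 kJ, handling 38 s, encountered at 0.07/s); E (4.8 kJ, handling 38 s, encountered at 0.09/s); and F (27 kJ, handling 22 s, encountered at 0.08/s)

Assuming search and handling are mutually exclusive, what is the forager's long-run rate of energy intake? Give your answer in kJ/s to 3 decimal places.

0.453 kJ/s

R = Σλ_iE_i / (1 + Σλ_ih_i)
Numerator: 0.062×18 + 0.07×13 + 0.09×4.8 + 0.08×27 = 4.618
Denominator: 1 + 0.062×22 + 0.07×38 + 0.09×38 + 0.08×22 = 10.2
R = 4.618/10.2 = 0.4526 kJ/s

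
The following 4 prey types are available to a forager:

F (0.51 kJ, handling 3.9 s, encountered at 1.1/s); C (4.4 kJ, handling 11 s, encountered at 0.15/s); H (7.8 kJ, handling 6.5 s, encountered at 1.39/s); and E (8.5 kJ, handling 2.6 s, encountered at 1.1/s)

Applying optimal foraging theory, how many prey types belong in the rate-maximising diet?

1

Profitabilities (E/h, kJ/s): E 3.27, H 1.2, C 0.4, F 0.131. Add prey in this order while the next type's profitability exceeds the intake rate on those already taken.
Rate on top 1: 2.422. H: 1.2 < 2.422 → exclude; stop.
Optimal diet: E — 1 of 4 types.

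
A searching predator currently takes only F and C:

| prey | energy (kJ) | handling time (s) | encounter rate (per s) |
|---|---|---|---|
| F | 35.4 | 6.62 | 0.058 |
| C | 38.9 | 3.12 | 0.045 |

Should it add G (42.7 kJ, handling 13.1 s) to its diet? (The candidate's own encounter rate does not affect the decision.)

Current rate: (0.058×35.4 + 0.045×38.9)/(1 + 0.058×6.62 + 0.045×3.12) = 2.495 kJ/s.
Profitability of G: 42.7/13.1 = 3.26 kJ/s.
3.26 > 2.495, so adding G raises the average — include it.

Yes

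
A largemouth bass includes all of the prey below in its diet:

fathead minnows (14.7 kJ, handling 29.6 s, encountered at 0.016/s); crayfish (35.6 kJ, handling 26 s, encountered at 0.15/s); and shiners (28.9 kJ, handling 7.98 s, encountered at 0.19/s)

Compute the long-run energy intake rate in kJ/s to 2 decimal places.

R = (0.016×14.7 + 0.15×35.6 + 0.19×28.9) / (1 + 0.016×29.6 + 0.15×26 + 0.19×7.98) = 11.07/6.89 = 1.606 kJ/s.

1.61 kJ/s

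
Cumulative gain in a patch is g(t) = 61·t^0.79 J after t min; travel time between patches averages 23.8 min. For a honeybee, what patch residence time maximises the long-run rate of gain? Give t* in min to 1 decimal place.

Maximise g(t)/(T+t): set derivative to zero → g'(t)(T+t) = g(t).
g'(t) = 0.79·61·t^-0.21. Setting 0.79·61·t^-0.21 = 61·t^0.79/(23.8+t) gives 0.79(23.8+t) = t, so 0.21·t = 0.79×23.8.
t* = 0.79×23.8/0.21 = 89.53 min.

89.5 min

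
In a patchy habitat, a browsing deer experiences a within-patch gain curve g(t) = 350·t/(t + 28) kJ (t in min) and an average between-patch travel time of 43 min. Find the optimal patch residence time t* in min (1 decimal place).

34.7 min

Optimal t* satisfies g'(t*) = g(t*)/(T + t*).
g'(t) = 350·28/(t + 28)². Setting 350·28/(t+28)² = 350t/[(t+28)(43+t)] gives 28(43+t) = t(t+28), so t² = 28×43 = 1204.
t* = √1204 = 34.7 min.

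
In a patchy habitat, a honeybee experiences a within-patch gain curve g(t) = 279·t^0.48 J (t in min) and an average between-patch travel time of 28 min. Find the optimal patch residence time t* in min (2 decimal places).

25.85 min

Optimal t* satisfies g'(t*) = g(t*)/(T + t*).
g'(t) = 0.48·279·t^-0.52. Setting 0.48·279·t^-0.52 = 279·t^0.48/(28+t) gives 0.48(28+t) = t, so 0.52·t = 0.48×28.
t* = 0.48×28/0.52 = 25.85 min.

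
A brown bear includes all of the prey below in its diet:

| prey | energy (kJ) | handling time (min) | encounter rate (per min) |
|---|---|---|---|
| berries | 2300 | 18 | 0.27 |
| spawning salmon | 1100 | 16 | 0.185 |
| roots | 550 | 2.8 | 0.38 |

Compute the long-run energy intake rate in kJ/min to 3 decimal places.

104.563 kJ/min

R = (0.27×2300 + 0.185×1100 + 0.38×550) / (1 + 0.27×18 + 0.185×16 + 0.38×2.8) = 1034/9.884 = 104.6 kJ/min.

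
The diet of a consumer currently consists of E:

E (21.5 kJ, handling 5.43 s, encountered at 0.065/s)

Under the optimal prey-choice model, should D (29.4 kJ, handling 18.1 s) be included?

Intake rate on the current diet: R = (0.065×21.5) / (1 + 0.065×5.43) = 1.397/1.353 = 1.033 kJ/s.
Profitability of D: 29.4/18.1 = 1.624 kJ/s.
Since 1.624 > R, including D increases the long-run rate.

Yes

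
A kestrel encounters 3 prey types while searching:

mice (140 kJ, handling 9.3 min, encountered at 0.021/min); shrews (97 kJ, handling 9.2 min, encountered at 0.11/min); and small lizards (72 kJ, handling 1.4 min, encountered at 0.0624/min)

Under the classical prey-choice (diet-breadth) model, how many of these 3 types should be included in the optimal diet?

Profitabilities (E/h, kJ/min): small lizards 51.4, mice 15.1, shrews 10.5. Add prey in this order while the next type's profitability exceeds the intake rate on those already taken.
Rate on top 1: 4.132. mice: 15.1 > 4.132 → include.
Rate on top 2: 5.795. shrews: 10.5 > 5.795 → include.
Optimal diet: small lizards, mice, shrews — 3 of 3 types.

3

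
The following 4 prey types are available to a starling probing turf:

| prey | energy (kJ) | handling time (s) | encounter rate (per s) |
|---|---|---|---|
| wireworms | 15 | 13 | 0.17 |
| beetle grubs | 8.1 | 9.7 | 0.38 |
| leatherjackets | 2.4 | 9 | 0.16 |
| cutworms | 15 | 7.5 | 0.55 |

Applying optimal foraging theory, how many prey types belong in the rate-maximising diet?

1

Profitabilities (E/h, kJ/s): cutworms 2, wireworms 1.15, beetle grubs 0.835, leatherjackets 0.267. Add prey in this order while the next type's profitability exceeds the intake rate on those already taken.
Rate on top 1: 1.61. wireworms: 1.15 < 1.61 → exclude; stop.
Optimal diet: cutworms — 1 of 4 types.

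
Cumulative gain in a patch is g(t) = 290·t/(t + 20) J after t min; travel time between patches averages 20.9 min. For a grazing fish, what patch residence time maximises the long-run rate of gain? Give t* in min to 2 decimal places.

By the marginal value theorem, leave when the instantaneous gain rate g'(t) equals the habitat-wide average g(t)/(T + t).
g'(t) = 290·20/(t + 20)². Setting 290·20/(t+20)² = 290t/[(t+20)(20.9+t)] gives 20(20.9+t) = t(t+20), so t² = 20×20.9 = 418.
t* = √418 = 20.45 min.

20.45 min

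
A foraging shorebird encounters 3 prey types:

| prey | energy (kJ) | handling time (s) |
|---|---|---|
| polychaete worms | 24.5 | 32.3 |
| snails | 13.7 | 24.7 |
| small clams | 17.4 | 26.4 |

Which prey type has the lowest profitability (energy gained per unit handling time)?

snails

Profitability E/h (kJ/s): polychaete worms = 24.5/32.3 = 0.759, snails = 13.7/24.7 = 0.555, small clams = 17.4/26.4 = 0.659.
Ranked: polychaete worms > small clams > snails.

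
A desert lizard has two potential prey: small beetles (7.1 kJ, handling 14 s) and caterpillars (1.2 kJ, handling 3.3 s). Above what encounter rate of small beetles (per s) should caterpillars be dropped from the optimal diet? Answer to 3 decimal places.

The zero-one rule: include caterpillars iff E₂/h₂ > λE₁/(1+λh₁). Equality gives the switch point.
λE₁h₂ = E₂ + λE₂h₁ ⇒ λ = E₂/(E₁h₂ − E₂h₁) = 1.2/(23.43 − 16.8) = 0.181 per s.

0.181 per s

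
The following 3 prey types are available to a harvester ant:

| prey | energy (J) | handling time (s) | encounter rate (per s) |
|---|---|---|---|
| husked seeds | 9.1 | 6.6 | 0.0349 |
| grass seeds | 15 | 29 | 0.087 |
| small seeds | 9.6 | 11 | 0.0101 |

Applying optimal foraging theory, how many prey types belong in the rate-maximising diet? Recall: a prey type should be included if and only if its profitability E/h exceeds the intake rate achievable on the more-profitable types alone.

3

E/h in descending order: husked seeds 1.38, small seeds 0.873, grass seeds 0.517 J/s. The optimal diet is the largest prefix of this list for which every included type satisfies E_i/h_i > R on the types above it.
Rate on top 1: 0.2581. small seeds: 0.873 > 0.2581 → include.
Rate on top 2: 0.309. grass seeds: 0.517 > 0.309 → include.
Optimal diet: husked seeds, small seeds, grass seeds — 3 of 3 types.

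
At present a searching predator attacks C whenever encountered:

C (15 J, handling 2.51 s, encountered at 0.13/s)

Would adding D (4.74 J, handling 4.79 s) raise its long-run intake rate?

On C alone, R = ΣλE/(1+Σλh) = 1.95/1.326 = 1.47 J/s.
Profitability of D: 4.74/4.79 = 0.9896 J/s.
0.9896 < 1.47, so adding D would lower the average — exclude it.

No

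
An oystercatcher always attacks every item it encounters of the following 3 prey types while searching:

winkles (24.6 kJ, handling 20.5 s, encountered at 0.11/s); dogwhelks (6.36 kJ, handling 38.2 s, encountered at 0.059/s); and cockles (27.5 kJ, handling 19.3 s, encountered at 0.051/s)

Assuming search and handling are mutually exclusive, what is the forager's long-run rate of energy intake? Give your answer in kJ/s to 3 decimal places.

R = Σλ_iE_i / (1 + Σλ_ih_i)
Numerator: 0.11×24.6 + 0.059×6.36 + 0.051×27.5 = 4.484
Denominator: 1 + 0.11×20.5 + 0.059×38.2 + 0.051×19.3 = 6.493
R = 4.484/6.493 = 0.6905 kJ/s

0.691 kJ/s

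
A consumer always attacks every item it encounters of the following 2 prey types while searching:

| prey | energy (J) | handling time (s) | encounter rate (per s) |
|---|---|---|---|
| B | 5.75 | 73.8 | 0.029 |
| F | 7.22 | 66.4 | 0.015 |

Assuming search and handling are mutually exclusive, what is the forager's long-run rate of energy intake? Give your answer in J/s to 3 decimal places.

0.066 J/s

R = Σλ_iE_i / (1 + Σλ_ih_i)
Numerator: 0.029×5.75 + 0.015×7.22 = 0.2751
Denominator: 1 + 0.029×73.8 + 0.015×66.4 = 4.136
R = 0.2751/4.136 = 0.0665 J/s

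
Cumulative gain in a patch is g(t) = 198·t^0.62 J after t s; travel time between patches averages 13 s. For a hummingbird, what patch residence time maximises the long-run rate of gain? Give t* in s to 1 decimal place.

21.2 s

Optimal t* satisfies g'(t*) = g(t*)/(T + t*).
g'(t) = 0.62·198·t^-0.38. Setting 0.62·198·t^-0.38 = 198·t^0.62/(13+t) gives 0.62(13+t) = t, so 0.38·t = 0.62×13.
t* = 0.62×13/0.38 = 21.21 s.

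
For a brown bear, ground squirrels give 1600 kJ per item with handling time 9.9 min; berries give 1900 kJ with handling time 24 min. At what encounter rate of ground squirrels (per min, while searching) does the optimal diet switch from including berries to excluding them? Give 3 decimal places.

0.097 per min

The zero-one rule: include berries iff E₂/h₂ > λE₁/(1+λh₁). Equality gives the switch point.
λE₁h₂ = E₂ + λE₂h₁ ⇒ λ = E₂/(E₁h₂ − E₂h₁) = 1900/(3.84e+04 − 1.881e+04) = 0.09699 per min.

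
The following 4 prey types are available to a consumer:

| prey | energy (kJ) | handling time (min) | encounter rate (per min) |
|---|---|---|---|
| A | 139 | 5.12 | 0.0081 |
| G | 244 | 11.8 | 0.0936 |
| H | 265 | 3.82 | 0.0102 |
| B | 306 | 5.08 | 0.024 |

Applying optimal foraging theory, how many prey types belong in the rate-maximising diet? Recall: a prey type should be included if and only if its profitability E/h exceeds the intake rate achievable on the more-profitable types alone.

Rank by E/h (kJ/min): H 69.4, B 60.2, A 27.1, G 20.7. Include each in turn until the next type's E/h falls below the running intake rate.
Rate on top 1: 2.602. B: 60.2 > 2.602 → include.
Rate on top 2: 8.655. A: 27.1 > 8.655 → include.
Rate on top 3: 9.293. G: 20.7 > 9.293 → include.
Optimal diet: H, B, A, G — 4 of 4 types.

4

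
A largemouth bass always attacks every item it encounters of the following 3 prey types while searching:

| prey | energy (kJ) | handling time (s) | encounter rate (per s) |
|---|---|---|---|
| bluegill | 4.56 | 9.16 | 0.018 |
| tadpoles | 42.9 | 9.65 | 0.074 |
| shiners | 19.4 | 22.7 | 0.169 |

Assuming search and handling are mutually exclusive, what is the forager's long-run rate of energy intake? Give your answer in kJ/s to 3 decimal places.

1.143 kJ/s

R = (0.018×4.56 + 0.074×42.9 + 0.169×19.4) / (1 + 0.018×9.16 + 0.074×9.65 + 0.169×22.7) = 6.535/5.715 = 1.143 kJ/s.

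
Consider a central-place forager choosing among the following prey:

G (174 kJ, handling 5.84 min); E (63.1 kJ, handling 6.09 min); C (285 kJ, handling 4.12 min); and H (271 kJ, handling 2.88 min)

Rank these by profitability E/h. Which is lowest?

E

In descending order of E/h:
H: 271/2.88 = 94.1 kJ/min
C: 285/4.12 = 69.2 kJ/min
G: 174/5.84 = 29.8 kJ/min
E: 63.1/6.09 = 10.4 kJ/min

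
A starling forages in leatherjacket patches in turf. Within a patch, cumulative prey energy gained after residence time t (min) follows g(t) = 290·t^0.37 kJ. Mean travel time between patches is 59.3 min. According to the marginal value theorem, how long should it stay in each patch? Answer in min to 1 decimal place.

Optimal t* satisfies g'(t*) = g(t*)/(T + t*).
g'(t) = 0.37·290·t^-0.63. Setting 0.37·290·t^-0.63 = 290·t^0.37/(59.3+t) gives 0.37(59.3+t) = t, so 0.63·t = 0.37×59.3.
t* = 0.37×59.3/0.63 = 34.83 min.

34.8 min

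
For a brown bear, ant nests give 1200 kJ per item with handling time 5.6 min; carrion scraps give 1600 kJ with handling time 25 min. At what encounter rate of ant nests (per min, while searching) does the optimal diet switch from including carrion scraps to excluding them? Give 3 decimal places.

0.076 per min

At the threshold, the rate on ant nests alone equals the profitability of carrion scraps: λ·1200/(1 + λ·5.6) = 1600/25 = 64.
Rearranging, λ(1200 − 64×5.6) = 64, so λ = 64/841.6 = 0.07605 per min.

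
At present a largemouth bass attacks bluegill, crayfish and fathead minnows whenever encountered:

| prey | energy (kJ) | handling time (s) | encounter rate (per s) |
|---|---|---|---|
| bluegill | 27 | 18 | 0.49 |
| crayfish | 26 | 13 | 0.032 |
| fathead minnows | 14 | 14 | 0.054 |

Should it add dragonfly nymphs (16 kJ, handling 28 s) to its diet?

On bluegill, crayfish and fathead minnows alone, R = ΣλE/(1+Σλh) = 14.82/10.99 = 1.348 kJ/s.
Profitability of dragonfly nymphs: 16/28 = 0.5714 kJ/s.
0.5714 < 1.348, so adding dragonfly nymphs would lower the average — exclude it.

No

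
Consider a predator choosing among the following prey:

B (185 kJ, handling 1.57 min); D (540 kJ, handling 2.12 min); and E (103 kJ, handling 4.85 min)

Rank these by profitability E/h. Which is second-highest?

In descending order of E/h:
D: 540/2.12 = 255 kJ/min
B: 185/1.57 = 118 kJ/min
E: 103/4.85 = 21.2 kJ/min

B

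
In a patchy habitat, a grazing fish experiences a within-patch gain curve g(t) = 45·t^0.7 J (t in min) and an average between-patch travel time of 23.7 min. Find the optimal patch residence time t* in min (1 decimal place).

Maximise g(t)/(T+t): set derivative to zero → g'(t)(T+t) = g(t).
g'(t) = 0.7·45·t^-0.3. Setting 0.7·45·t^-0.3 = 45·t^0.7/(23.7+t) gives 0.7(23.7+t) = t, so 0.30·t = 0.7×23.7.
t* = 0.7×23.7/0.30 = 55.3 min.

55.3 min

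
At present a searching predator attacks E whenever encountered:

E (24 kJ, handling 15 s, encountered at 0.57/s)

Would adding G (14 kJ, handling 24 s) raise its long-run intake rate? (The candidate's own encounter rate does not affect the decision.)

Intake rate on the current diet: R = (0.57×24) / (1 + 0.57×15) = 13.68/9.55 = 1.432 kJ/s.
Profitability of G: 14/24 = 0.5833 kJ/s.
0.5833 < 1.432, so adding G would lower the average — exclude it.

No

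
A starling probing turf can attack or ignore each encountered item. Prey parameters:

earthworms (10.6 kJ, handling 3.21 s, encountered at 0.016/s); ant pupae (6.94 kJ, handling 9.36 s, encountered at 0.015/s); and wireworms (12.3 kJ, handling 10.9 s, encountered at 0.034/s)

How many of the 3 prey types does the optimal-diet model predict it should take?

Profitabilities (E/h, kJ/s): earthworms 3.3, wireworms 1.13, ant pupae 0.741. Add prey in this order while the next type's profitability exceeds the intake rate on those already taken.
Rate on top 1: 0.1613. wireworms: 1.13 > 0.1613 → include.
Rate on top 2: 0.4134. ant pupae: 0.741 > 0.4134 → include.
Optimal diet: earthworms, wireworms, ant pupae — 3 of 3 types.

3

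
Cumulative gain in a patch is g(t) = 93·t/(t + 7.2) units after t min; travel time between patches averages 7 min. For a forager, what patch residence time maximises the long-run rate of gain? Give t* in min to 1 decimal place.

Optimal t* satisfies g'(t*) = g(t*)/(T + t*).
g'(t) = 93·7.2/(t + 7.2)². Setting 93·7.2/(t+7.2)² = 93t/[(t+7.2)(7+t)] gives 7.2(7+t) = t(t+7.2), so t² = 7.2×7 = 50.4.
t* = √50.4 = 7.099 min.

7.1 min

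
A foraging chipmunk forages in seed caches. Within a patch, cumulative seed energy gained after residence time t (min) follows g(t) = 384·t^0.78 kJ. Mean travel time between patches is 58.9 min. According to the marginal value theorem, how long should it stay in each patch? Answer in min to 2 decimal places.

By the marginal value theorem, leave when the instantaneous gain rate g'(t) equals the habitat-wide average g(t)/(T + t).
g'(t) = 0.78·384·t^-0.22. Setting 0.78·384·t^-0.22 = 384·t^0.78/(58.9+t) gives 0.78(58.9+t) = t, so 0.22·t = 0.78×58.9.
t* = 0.78×58.9/0.22 = 208.8 min.

208.83 min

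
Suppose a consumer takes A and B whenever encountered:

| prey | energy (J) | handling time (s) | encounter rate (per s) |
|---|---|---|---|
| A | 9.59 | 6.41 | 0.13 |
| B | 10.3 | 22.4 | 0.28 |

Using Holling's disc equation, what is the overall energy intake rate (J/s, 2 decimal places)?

0.51 J/s

R = Σλ_iE_i / (1 + Σλ_ih_i)
Numerator: 0.13×9.59 + 0.28×10.3 = 4.131
Denominator: 1 + 0.13×6.41 + 0.28×22.4 = 8.105
R = 4.131/8.105 = 0.5096 J/s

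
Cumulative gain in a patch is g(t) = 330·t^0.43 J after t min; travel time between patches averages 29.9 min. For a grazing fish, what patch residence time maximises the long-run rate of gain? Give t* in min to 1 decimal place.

22.6 min

Maximise g(t)/(T+t): set derivative to zero → g'(t)(T+t) = g(t).
g'(t) = 0.43·330·t^-0.57. Setting 0.43·330·t^-0.57 = 330·t^0.43/(29.9+t) gives 0.43(29.9+t) = t, so 0.57·t = 0.43×29.9.
t* = 0.43×29.9/0.57 = 22.56 min.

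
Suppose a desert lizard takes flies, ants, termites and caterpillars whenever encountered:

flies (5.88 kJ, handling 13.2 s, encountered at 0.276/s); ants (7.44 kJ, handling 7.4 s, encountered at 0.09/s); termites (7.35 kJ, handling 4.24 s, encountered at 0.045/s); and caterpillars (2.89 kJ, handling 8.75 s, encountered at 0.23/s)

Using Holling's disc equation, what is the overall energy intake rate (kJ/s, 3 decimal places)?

R = (0.276×5.88 + 0.09×7.44 + 0.045×7.35 + 0.23×2.89) / (1 + 0.276×13.2 + 0.09×7.4 + 0.045×4.24 + 0.23×8.75) = 3.288/7.513 = 0.4377 kJ/s.

0.438 kJ/s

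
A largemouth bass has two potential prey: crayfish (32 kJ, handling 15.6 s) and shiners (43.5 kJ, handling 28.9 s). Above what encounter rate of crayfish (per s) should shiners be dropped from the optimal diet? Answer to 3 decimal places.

0.177 per s

The zero-one rule: include shiners iff E₂/h₂ > λE₁/(1+λh₁). Equality gives the switch point.
λE₁h₂ = E₂ + λE₂h₁ ⇒ λ = E₂/(E₁h₂ − E₂h₁) = 43.5/(924.8 − 678.6) = 0.1767 per s.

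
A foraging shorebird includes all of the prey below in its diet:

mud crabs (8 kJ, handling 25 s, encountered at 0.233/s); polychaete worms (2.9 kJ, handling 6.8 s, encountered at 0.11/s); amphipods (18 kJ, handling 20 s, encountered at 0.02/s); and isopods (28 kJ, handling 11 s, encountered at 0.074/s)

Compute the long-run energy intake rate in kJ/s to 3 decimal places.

0.525 kJ/s

R = Σλ_iE_i / (1 + Σλ_ih_i)
Numerator: 0.233×8 + 0.11×2.9 + 0.02×18 + 0.074×28 = 4.615
Denominator: 1 + 0.233×25 + 0.11×6.8 + 0.02×20 + 0.074×11 = 8.787
R = 4.615/8.787 = 0.5252 kJ/s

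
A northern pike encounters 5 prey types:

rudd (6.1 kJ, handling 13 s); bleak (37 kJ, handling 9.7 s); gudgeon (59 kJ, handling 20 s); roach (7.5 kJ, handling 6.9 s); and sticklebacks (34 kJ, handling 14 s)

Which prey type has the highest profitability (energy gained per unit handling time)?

bleak

In descending order of E/h:
bleak: 37/9.7 = 3.81 kJ/s
gudgeon: 59/20 = 2.95 kJ/s
sticklebacks: 34/14 = 2.43 kJ/s
roach: 7.5/6.9 = 1.09 kJ/s
rudd: 6.1/13 = 0.469 kJ/s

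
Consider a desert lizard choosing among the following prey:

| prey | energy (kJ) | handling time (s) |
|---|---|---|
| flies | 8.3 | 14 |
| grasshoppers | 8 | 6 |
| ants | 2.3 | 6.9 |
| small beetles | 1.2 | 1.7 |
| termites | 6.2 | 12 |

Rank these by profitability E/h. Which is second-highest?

Profitability E/h (kJ/s): flies = 8.3/14 = 0.593, grasshoppers = 8/6 = 1.33, ants = 2.3/6.9 = 0.333, small beetles = 1.2/1.7 = 0.706, termites = 6.2/12 = 0.517.
Ranked: grasshoppers > small beetles > flies > termites > ants.

small beetles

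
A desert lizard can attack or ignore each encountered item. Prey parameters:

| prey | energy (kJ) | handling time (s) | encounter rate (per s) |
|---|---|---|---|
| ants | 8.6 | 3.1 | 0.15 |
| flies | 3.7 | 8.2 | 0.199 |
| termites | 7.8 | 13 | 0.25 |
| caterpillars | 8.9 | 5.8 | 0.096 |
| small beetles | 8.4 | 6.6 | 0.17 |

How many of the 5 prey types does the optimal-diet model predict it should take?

3

Profitabilities (E/h, kJ/s): ants 2.77, caterpillars 1.53, small beetles 1.27, termites 0.6, flies 0.451. Add prey in this order while the next type's profitability exceeds the intake rate on those already taken.
Rate on top 1: 0.8805. caterpillars: 1.53 > 0.8805 → include.
Rate on top 2: 1.061. small beetles: 1.27 > 1.061 → include.
Rate on top 3: 1.136. termites: 0.6 < 1.136 → exclude; stop.
Optimal diet: ants, caterpillars, small beetles — 3 of 5 types.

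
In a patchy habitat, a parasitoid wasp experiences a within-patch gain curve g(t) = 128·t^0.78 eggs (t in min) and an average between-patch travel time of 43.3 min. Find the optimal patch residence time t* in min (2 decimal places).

By the marginal value theorem, leave when the instantaneous gain rate g'(t) equals the habitat-wide average g(t)/(T + t).
g'(t) = 0.78·128·t^-0.22. Setting 0.78·128·t^-0.22 = 128·t^0.78/(43.3+t) gives 0.78(43.3+t) = t, so 0.22·t = 0.78×43.3.
t* = 0.78×43.3/0.22 = 153.5 min.

153.52 min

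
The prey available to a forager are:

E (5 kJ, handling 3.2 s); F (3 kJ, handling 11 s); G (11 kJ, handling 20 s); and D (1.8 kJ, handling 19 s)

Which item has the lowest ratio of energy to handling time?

D

Profitability E/h (kJ/s): E = 5/3.2 = 1.56, F = 3/11 = 0.273, G = 11/20 = 0.55, D = 1.8/19 = 0.0947.
Ranked: E > G > F > D.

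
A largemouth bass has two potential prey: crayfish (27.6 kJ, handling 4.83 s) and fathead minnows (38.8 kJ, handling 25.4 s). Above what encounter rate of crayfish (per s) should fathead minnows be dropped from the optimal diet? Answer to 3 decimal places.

0.076 per s

Drop fathead minnows once their profitability E₂/h₂ falls below the rate achievable on crayfish alone: E₂/h₂ = λE₁/(1 + λh₁).
Solve for λ: λE₁h₂ = E₂(1 + λh₁) → λ(E₁h₂ − E₂h₁) = E₂ → λ = E₂/(E₁h₂ − E₂h₁).
λ = 38.8/(27.6×25.4 − 38.8×4.83) = 38.8/513.6 = 0.07554 per s.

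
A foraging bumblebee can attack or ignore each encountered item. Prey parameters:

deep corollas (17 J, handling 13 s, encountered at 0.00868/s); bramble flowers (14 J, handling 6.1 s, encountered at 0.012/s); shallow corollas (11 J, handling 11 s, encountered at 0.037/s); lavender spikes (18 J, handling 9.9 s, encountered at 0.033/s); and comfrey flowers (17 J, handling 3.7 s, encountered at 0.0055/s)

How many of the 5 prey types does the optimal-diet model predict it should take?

Profitabilities (E/h, J/s): comfrey flowers 4.59, bramble flowers 2.3, lavender spikes 1.82, deep corollas 1.31, shallow corollas 1. Add prey in this order while the next type's profitability exceeds the intake rate on those already taken.
Rate on top 1: 0.09164. bramble flowers: 2.3 > 0.09164 → include.
Rate on top 2: 0.2391. lavender spikes: 1.82 > 0.2391 → include.
Rate on top 3: 0.6024. deep corollas: 1.31 > 0.6024 → include.
Rate on top 4: 0.6543. shallow corollas: 1 > 0.6543 → include.
Optimal diet: comfrey flowers, bramble flowers, lavender spikes, deep corollas, shallow corollas — 5 of 5 types.

5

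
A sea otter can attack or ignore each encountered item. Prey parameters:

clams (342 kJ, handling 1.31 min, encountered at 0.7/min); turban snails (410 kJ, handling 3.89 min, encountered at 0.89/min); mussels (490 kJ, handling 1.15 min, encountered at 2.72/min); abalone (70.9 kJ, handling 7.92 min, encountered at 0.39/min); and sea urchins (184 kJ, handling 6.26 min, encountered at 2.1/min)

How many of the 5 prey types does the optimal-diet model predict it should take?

Profitabilities (E/h, kJ/min): mussels 426, clams 261, turban snails 105, sea urchins 29.4, abalone 8.95. Add prey in this order while the next type's profitability exceeds the intake rate on those already taken.
Rate on top 1: 322.9. clams: 261 < 322.9 → exclude; stop.
Optimal diet: mussels — 1 of 5 types.

1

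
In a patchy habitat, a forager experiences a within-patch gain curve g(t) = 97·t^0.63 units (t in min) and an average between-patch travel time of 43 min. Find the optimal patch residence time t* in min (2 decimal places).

73.22 min

Maximise g(t)/(T+t): set derivative to zero → g'(t)(T+t) = g(t).
g'(t) = 0.63·97·t^-0.37. Setting 0.63·97·t^-0.37 = 97·t^0.63/(43+t) gives 0.63(43+t) = t, so 0.37·t = 0.63×43.
t* = 0.63×43/0.37 = 73.22 min.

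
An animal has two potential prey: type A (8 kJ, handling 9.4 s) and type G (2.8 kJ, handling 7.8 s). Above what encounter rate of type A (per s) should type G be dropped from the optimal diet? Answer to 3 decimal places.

0.078 per s

At the threshold, the rate on type A alone equals the profitability of type G: λ·8/(1 + λ·9.4) = 2.8/7.8 = 0.359.
Rearranging, λ(8 − 0.359×9.4) = 0.359, so λ = 0.359/4.626 = 0.07761 per s.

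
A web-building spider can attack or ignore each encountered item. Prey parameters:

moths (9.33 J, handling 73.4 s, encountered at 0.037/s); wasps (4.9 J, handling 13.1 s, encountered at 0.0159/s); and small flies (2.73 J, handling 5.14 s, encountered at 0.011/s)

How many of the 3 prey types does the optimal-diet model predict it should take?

3

Rank by E/h (J/s): small flies 0.531, wasps 0.374, moths 0.127. Include each in turn until the next type's E/h falls below the running intake rate.
Rate on top 1: 0.02842. wasps: 0.374 > 0.02842 → include.
Rate on top 2: 0.08534. moths: 0.127 > 0.08534 → include.
Optimal diet: small flies, wasps, moths — 3 of 3 types.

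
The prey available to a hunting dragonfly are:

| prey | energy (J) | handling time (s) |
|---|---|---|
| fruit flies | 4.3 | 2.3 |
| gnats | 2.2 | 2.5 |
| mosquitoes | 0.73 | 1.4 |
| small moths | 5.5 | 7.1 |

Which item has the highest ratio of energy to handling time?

In descending order of E/h:
fruit flies: 4.3/2.3 = 1.87 J/s
gnats: 2.2/2.5 = 0.88 J/s
small moths: 5.5/7.1 = 0.775 J/s
mosquitoes: 0.73/1.4 = 0.521 J/s

fruit flies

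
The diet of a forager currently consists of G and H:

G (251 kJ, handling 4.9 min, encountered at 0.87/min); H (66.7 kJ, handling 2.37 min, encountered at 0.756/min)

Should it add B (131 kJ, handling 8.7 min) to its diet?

Intake rate on the current diet: R = (0.87×251 + 0.756×66.7) / (1 + 0.87×4.9 + 0.756×2.37) = 268.8/7.055 = 38.1 kJ/min.
Profitability of B: 131/8.7 = 15.06 kJ/min.
15.06 < 38.1, so adding B would lower the average — exclude it.

No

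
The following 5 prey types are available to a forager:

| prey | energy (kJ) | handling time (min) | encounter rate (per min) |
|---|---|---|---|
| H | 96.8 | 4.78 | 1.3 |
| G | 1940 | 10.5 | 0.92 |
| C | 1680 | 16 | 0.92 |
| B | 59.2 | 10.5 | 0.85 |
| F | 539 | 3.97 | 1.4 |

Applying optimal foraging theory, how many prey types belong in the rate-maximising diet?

1

Profitabilities (E/h, kJ/min): G 185, F 136, C 105, H 20.3, B 5.64. Add prey in this order while the next type's profitability exceeds the intake rate on those already taken.
Rate on top 1: 167.4. F: 136 < 167.4 → exclude; stop.
Optimal diet: G — 1 of 5 types.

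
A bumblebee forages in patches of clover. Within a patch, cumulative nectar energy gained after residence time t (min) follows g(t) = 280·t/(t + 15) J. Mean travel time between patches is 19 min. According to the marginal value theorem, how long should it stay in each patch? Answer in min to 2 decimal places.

16.88 min

Optimal t* satisfies g'(t*) = g(t*)/(T + t*).
g'(t) = 280·15/(t + 15)². Setting 280·15/(t+15)² = 280t/[(t+15)(19+t)] gives 15(19+t) = t(t+15), so t² = 15×19 = 285.
t* = √285 = 16.88 min.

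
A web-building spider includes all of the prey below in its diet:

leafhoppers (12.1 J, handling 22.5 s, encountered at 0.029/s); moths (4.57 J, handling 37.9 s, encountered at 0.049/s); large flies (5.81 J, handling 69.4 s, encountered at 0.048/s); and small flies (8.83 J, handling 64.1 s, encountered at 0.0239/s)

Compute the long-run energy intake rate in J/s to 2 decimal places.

R = Σλ_iE_i / (1 + Σλ_ih_i)
Numerator: 0.029×12.1 + 0.049×4.57 + 0.048×5.81 + 0.0239×8.83 = 1.065
Denominator: 1 + 0.029×22.5 + 0.049×37.9 + 0.048×69.4 + 0.0239×64.1 = 8.373
R = 1.065/8.373 = 0.1272 J/s

0.13 J/s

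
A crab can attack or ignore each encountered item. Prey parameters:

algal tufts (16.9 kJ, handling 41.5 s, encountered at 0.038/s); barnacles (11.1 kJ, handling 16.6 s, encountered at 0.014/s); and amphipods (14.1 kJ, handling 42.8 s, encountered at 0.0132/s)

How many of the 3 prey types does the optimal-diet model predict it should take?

3

E/h in descending order: barnacles 0.669, algal tufts 0.407, amphipods 0.329 kJ/s. The optimal diet is the largest prefix of this list for which every included type satisfies E_i/h_i > R on the types above it.
Rate on top 1: 0.1261. algal tufts: 0.407 > 0.1261 → include.
Rate on top 2: 0.2839. amphipods: 0.329 > 0.2839 → include.
Optimal diet: barnacles, algal tufts, amphipods — 3 of 3 types.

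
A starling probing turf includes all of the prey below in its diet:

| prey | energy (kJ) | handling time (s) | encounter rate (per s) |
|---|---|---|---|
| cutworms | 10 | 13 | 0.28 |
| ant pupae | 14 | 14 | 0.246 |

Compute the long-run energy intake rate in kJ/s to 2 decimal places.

0.77 kJ/s

R = (0.28×10 + 0.246×14) / (1 + 0.28×13 + 0.246×14) = 6.244/8.084 = 0.7724 kJ/s.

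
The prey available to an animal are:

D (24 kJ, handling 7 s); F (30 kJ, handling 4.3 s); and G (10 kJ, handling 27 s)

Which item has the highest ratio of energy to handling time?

In descending order of E/h:
F: 30/4.3 = 6.98 kJ/s
D: 24/7 = 3.43 kJ/s
G: 10/27 = 0.37 kJ/s

F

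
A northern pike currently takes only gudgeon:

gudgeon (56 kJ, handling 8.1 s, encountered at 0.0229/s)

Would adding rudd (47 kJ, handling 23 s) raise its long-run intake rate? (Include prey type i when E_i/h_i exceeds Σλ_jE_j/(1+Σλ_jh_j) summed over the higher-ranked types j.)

Yes

Current rate: (0.0229×56)/(1 + 0.0229×8.1) = 1.082 kJ/s.
rudd: E/h = 47/23 = 2.043 kJ/s.
2.043 > 1.082, so adding rudd raises the average — include it.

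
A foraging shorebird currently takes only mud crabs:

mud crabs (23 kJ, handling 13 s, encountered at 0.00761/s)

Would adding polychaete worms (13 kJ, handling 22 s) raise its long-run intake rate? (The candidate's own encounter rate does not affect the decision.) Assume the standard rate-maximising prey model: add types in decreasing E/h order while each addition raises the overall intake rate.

Yes

Intake rate on the current diet: R = (0.00761×23) / (1 + 0.00761×13) = 0.175/1.099 = 0.1593 kJ/s.
polychaete worms: E/h = 13/22 = 0.5909 kJ/s.
0.5909 > 0.1593, so adding polychaete worms raises the average — include it.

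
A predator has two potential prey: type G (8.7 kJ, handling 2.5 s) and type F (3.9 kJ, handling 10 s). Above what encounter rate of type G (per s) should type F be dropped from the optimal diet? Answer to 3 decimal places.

At the threshold, the rate on type G alone equals the profitability of type F: λ·8.7/(1 + λ·2.5) = 3.9/10 = 0.39.
Rearranging, λ(8.7 − 0.39×2.5) = 0.39, so λ = 0.39/7.725 = 0.05049 per s.

0.050 per s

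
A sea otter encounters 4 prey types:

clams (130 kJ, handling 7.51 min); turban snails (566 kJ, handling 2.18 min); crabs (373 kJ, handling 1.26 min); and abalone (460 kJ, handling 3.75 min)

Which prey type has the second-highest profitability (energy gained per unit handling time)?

In descending order of E/h:
crabs: 373/1.26 = 296 kJ/min
turban snails: 566/2.18 = 260 kJ/min
abalone: 460/3.75 = 123 kJ/min
clams: 130/7.51 = 17.3 kJ/min

turban snails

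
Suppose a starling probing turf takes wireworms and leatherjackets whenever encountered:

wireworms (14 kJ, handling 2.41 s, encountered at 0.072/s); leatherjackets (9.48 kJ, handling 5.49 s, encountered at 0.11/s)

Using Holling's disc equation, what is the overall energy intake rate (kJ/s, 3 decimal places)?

R = (0.072×14 + 0.11×9.48) / (1 + 0.072×2.41 + 0.11×5.49) = 2.051/1.777 = 1.154 kJ/s.

1.154 kJ/s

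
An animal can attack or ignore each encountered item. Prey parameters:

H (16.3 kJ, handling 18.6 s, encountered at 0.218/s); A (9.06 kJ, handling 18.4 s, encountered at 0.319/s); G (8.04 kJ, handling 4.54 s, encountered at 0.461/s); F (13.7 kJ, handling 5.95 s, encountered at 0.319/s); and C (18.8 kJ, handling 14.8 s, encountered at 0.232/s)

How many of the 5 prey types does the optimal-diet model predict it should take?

Rank by E/h (kJ/s): F 2.3, G 1.77, C 1.27, H 0.876, A 0.492. Include each in turn until the next type's E/h falls below the running intake rate.
Rate on top 1: 1.508. G: 1.77 > 1.508 → include.
Rate on top 2: 1.618. C: 1.27 < 1.618 → exclude; stop.
Optimal diet: F, G — 2 of 5 types.

2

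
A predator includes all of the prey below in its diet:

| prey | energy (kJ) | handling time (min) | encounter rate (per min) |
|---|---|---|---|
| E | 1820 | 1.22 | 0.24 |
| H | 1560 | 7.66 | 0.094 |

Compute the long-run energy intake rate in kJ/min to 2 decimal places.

Energy encountered per unit search time: 0.24×1820 + 0.094×1560 = 583.4 kJ/min.
Handling time per unit search time: 0.24×1.22 + 0.094×7.66 = 1.013.
Rate = 583.4/(1 + 1.013) = 289.9 kJ/min.

289.86 kJ/min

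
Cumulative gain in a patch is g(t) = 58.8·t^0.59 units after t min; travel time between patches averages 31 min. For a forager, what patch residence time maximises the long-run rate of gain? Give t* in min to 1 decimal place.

44.6 min

Maximise g(t)/(T+t): set derivative to zero → g'(t)(T+t) = g(t).
g'(t) = 0.59·58.8·t^-0.41. Setting 0.59·58.8·t^-0.41 = 58.8·t^0.59/(31+t) gives 0.59(31+t) = t, so 0.41·t = 0.59×31.
t* = 0.59×31/0.41 = 44.61 min.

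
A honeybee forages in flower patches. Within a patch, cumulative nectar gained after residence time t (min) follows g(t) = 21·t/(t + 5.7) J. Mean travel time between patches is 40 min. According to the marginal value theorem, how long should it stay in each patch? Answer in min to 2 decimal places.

Maximise g(t)/(T+t): set derivative to zero → g'(t)(T+t) = g(t).
g'(t) = 21·5.7/(t + 5.7)². Setting 21·5.7/(t+5.7)² = 21t/[(t+5.7)(40+t)] gives 5.7(40+t) = t(t+5.7), so t² = 5.7×40 = 228.
t* = √228 = 15.1 min.

15.10 min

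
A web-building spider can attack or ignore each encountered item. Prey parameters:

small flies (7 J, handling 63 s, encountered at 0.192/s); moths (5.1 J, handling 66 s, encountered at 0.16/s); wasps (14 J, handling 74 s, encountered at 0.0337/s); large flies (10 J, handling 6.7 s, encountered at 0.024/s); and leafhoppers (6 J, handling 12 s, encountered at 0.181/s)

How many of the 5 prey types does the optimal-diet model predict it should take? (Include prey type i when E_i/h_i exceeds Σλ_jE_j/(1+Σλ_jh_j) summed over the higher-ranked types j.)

2

Rank by E/h (J/s): large flies 1.49, leafhoppers 0.5, wasps 0.189, small flies 0.111, moths 0.0773. Include each in turn until the next type's E/h falls below the running intake rate.
Rate on top 1: 0.2068. leafhoppers: 0.5 > 0.2068 → include.
Rate on top 2: 0.3979. wasps: 0.189 < 0.3979 → exclude; stop.
Optimal diet: large flies, leafhoppers — 2 of 5 types.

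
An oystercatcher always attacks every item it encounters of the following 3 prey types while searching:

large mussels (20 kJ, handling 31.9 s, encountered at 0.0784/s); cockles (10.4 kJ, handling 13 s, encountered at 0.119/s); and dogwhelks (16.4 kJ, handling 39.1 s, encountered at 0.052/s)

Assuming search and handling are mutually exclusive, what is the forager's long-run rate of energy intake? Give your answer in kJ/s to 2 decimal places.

0.52 kJ/s

R = (0.0784×20 + 0.119×10.4 + 0.052×16.4) / (1 + 0.0784×31.9 + 0.119×13 + 0.052×39.1) = 3.658/7.081 = 0.5166 kJ/s.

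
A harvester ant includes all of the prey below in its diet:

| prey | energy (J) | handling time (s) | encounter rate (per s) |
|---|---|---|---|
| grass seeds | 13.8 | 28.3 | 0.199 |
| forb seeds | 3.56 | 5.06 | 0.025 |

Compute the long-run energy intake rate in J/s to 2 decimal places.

0.42 J/s

R = (0.199×13.8 + 0.025×3.56) / (1 + 0.199×28.3 + 0.025×5.06) = 2.835/6.758 = 0.4195 J/s.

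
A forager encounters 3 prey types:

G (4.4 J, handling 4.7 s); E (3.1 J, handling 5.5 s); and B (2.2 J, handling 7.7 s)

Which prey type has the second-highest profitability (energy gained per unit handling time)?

E

Profitability E/h (J/s): G = 4.4/4.7 = 0.936, E = 3.1/5.5 = 0.564, B = 2.2/7.7 = 0.286.
Ranked: G > E > B.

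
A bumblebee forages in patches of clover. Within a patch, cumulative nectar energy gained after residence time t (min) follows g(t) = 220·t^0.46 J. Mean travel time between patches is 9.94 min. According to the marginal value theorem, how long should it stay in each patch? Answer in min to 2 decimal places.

8.47 min

Maximise g(t)/(T+t): set derivative to zero → g'(t)(T+t) = g(t).
g'(t) = 0.46·220·t^-0.54. Setting 0.46·220·t^-0.54 = 220·t^0.46/(9.94+t) gives 0.46(9.94+t) = t, so 0.54·t = 0.46×9.94.
t* = 0.46×9.94/0.54 = 8.467 min.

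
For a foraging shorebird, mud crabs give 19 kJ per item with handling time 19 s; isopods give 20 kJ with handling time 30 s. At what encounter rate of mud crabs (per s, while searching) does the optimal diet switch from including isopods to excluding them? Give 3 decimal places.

0.105 per s

Drop isopods once their profitability E₂/h₂ falls below the rate achievable on mud crabs alone: E₂/h₂ = λE₁/(1 + λh₁).
Solve for λ: λE₁h₂ = E₂(1 + λh₁) → λ(E₁h₂ − E₂h₁) = E₂ → λ = E₂/(E₁h₂ − E₂h₁).
λ = 20/(19×30 − 20×19) = 20/190 = 0.1053 per s.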